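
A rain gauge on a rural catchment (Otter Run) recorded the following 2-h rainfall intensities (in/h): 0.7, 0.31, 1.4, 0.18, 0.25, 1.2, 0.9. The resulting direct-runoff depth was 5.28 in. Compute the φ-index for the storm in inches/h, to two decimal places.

φ ≈ 0.39 in/h

Only the 4 blocks with intensity above φ contribute runoff: 0.7, 1.4, 1.2, 0.9 in/h.
Σ(I−φ)·Δt = d  ⇒  (0.7+1.4+1.2+0.9 − 4φ)·2 = 5.28
φ = (4.200 − 5.28/2) / 4 = 0.39 in/h.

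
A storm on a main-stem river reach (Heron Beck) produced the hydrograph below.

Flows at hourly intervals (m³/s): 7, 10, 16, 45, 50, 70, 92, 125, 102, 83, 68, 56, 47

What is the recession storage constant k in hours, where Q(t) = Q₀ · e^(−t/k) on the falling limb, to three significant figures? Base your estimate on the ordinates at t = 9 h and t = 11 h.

k ≈ 5.08 h

On the falling limb, Q drops from 83 to 56 m³/s between t = 9 h and t = 11 h (Δt = 2 h).
k = −Δt / ln(Q₂/Q₁) = −2 / ln(56/83) = 5.08 h.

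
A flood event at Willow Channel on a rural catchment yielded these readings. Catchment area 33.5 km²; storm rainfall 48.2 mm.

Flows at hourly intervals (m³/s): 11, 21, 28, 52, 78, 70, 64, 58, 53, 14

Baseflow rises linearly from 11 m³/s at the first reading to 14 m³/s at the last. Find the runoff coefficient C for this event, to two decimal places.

C ≈ 0.72

ΣQ_DR = 324.0 m³/s; V = ΣQ_DR·Δt = 1.166 × 10^6 m³.
Runoff depth d = V / A = 34.82 mm.
C = d / P = 34.82 / 48.2 = 0.72.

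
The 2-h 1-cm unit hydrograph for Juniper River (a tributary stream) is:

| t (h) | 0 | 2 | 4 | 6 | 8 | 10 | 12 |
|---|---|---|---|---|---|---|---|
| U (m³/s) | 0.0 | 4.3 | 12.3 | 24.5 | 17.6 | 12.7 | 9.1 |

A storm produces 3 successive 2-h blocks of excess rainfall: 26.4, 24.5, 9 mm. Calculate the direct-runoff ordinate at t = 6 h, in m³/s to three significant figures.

By discrete convolution, Q_j = Σ (P_i / 10 mm) · U_{j−i}.
At t = 6 h (j=3): Q = (26.4/10)·24.5 + (24.5/10)·12.3 + (9/10)·4.3 = 98.7 m³/s.

Q ≈ 98.7 m³/s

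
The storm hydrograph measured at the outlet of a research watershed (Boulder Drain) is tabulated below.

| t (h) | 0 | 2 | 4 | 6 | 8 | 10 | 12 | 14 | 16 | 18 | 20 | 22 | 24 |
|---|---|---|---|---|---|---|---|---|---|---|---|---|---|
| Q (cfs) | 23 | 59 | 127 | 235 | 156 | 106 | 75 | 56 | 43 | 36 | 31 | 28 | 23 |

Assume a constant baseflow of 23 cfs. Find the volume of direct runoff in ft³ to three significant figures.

Direct-runoff ordinates (Q − Q_b): 0.0, 36.0, 104.0, 212.0, 133.0, 83.0, 52.0, 33.0, 20.0, 13.0, 8.0, 5.0, 0.0 cfs.
ΣQ_DR = 699.0 cfs.
With Δt = 2 h = 7200 s, V = ΣQ_DR · Δt = 699.0 × 7200 = 5.03 × 10^6 ft³.

V ≈ 5.03 × 10^6 ft³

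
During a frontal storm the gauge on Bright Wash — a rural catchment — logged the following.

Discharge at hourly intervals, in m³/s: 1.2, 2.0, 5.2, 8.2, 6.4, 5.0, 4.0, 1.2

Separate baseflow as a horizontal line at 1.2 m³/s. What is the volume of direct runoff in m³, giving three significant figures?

Direct-runoff ordinates (Q − Q_b): 0.0, 0.8, 4.0, 7.0, 5.2, 3.8, 2.8, 0.0 m³/s.
ΣQ_DR = 23.60 m³/s.
With Δt = 1 h = 3600 s, V = ΣQ_DR · Δt = 23.60 × 3600 = 85000 m³.

V ≈ 85000 m³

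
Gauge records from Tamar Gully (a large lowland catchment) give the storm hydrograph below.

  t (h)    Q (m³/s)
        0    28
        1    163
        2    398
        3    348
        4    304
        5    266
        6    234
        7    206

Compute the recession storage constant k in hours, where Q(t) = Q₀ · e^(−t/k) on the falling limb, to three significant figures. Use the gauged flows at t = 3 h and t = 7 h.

On the falling limb, Q drops from 348 to 206 m³/s between t = 3 h and t = 7 h (Δt = 4 h).
k = −Δt / ln(Q₂/Q₁) = −4 / ln(206/348) = 7.63 h.

k ≈ 7.63 h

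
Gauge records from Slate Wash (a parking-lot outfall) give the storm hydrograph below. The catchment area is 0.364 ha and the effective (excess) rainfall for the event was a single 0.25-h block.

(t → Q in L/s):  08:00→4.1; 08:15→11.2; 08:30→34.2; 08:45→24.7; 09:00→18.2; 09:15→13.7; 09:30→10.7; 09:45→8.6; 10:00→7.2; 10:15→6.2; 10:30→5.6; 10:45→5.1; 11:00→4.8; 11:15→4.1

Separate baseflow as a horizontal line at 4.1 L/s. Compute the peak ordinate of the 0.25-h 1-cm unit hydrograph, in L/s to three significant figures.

Direct runoff: 0.0, 7.1, 30.1, 20.6, 14.1, 9.6, 6.6, 4.5, 3.1, 2.1, 1.5, 1.0, 0.7, 0.0 L/s; ΣQ_DR = 101.0 L/s, peak = 30.1 L/s.
Runoff depth d = ΣQ_DR·Δt / A = 101.0 × 900 / (0.364 ha) = 24.97 mm.
The 1-cm UH is the DRH scaled by (10 mm)/d, so U_p = 30.1 × 10/24.97 = 12.1 L/s.

U_p ≈ 12.1 L/s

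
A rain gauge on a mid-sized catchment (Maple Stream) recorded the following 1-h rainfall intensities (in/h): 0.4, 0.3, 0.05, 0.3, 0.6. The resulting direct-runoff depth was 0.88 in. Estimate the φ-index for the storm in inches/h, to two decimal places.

φ ≈ 0.18 in/h

Only the 4 blocks with intensity above φ contribute runoff: 0.4, 0.3, 0.3, 0.6 in/h.
Σ(I−φ)·Δt = d  ⇒  (0.4+0.3+0.3+0.6 − 4φ)·1 = 0.88
φ = (1.600 − 0.88/1) / 4 = 0.18 in/h.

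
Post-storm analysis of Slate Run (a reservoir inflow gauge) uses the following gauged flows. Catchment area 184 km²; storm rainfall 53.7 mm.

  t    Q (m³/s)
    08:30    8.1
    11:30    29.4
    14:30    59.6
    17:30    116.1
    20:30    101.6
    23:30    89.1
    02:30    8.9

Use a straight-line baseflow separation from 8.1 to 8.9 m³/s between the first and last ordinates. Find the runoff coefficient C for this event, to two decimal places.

ΣQ_DR = 353.3 m³/s; V = ΣQ_DR·Δt = 3.816 × 10^6 m³.
Runoff depth d = V / A = 20.74 mm.
C = d / P = 20.74 / 53.7 = 0.39.

C ≈ 0.39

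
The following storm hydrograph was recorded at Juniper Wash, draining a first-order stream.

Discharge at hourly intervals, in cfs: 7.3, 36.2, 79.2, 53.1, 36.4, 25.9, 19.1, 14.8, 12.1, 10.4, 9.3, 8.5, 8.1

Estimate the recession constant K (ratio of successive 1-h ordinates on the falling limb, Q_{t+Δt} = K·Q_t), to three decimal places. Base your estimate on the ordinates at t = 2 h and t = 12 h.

K ≈ 0.796

Using the recession-limb readings at t = 2 h and t = 12 h: Q falls from 79.2 to 8.1 cfs over 10 intervals.
K = (Q₂/Q₁)^(1/10) = (8.1/79.2)^(1/10) = 0.796.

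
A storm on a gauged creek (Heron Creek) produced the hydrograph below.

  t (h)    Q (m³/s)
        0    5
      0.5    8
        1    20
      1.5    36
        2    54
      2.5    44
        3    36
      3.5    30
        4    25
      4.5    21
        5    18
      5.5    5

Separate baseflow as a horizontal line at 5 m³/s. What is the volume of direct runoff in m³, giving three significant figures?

V ≈ 4.36 × 10^5 m³

Direct-runoff ordinates (Q − Q_b): 0.0, 3.0, 15.0, 31.0, 49.0, 39.0, 31.0, 25.0, 20.0, 16.0, 13.0, 0.0 m³/s.
ΣQ_DR = 242.0 m³/s.
With Δt = 0.5 h = 1800 s, V = ΣQ_DR · Δt = 242.0 × 1800 = 4.36 × 10^5 m³.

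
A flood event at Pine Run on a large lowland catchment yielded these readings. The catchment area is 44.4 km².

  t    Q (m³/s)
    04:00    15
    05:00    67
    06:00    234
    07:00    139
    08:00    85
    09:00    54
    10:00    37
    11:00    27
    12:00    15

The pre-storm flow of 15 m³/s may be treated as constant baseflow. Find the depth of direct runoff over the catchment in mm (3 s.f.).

Direct runoff: 0.0, 52.0, 219.0, 124.0, 70.0, 39.0, 22.0, 12.0, 0.0 m³/s; ΣQ_DR = 538.0 m³/s.
V = ΣQ_DR · Δt = 538.0 × 3600 s = 1.937 × 10^6 m³.
Over A = 44.4 km², depth = V / A = 43.6 mm.

d ≈ 43.6 mm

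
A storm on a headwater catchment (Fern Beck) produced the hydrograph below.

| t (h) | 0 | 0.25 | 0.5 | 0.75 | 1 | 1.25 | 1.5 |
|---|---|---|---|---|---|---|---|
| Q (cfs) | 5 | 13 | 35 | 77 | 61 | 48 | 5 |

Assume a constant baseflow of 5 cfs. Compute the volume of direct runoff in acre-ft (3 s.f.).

Direct-runoff ordinates (Q − Q_b): 0.0, 8.0, 30.0, 72.0, 56.0, 43.0, 0.0 cfs.
ΣQ_DR = 209.0 cfs.
With Δt = 0.25 h = 900 s, V = ΣQ_DR · Δt = 209.0 × 900 = 1.88 × 10^5 ft³ = 4.32 acre-ft.

V ≈ 4.32 acre-ft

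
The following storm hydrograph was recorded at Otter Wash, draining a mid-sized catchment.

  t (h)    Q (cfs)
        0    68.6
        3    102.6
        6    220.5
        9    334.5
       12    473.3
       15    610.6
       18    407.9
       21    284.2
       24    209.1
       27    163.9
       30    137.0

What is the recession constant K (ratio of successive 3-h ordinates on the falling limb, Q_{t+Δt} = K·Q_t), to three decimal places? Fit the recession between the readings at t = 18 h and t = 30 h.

Using the recession-limb readings at t = 18 h and t = 30 h: Q falls from 407.9 to 137.0 cfs over 4 intervals.
K = (Q₂/Q₁)^(1/4) = (137.0/407.9)^(1/4) = 0.761.

K ≈ 0.761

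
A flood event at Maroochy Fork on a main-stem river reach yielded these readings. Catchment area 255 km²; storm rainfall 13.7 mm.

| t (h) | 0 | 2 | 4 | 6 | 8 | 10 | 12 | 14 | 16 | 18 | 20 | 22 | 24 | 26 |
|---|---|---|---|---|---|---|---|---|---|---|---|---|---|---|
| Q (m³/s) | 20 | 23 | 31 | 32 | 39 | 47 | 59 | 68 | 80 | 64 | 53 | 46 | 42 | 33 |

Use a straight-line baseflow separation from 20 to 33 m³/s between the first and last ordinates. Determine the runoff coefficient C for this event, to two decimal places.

ΣQ_DR = 266.0 m³/s; V = ΣQ_DR·Δt = 1.915 × 10^6 m³.
Runoff depth d = V / A = 7.511 mm.
C = d / P = 7.511 / 13.7 = 0.55.

C ≈ 0.55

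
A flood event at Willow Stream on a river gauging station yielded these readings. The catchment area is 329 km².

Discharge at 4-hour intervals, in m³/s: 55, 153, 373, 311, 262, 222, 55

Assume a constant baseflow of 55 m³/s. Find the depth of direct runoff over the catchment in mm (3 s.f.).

d ≈ 45.8 mm

Direct runoff: 0.0, 98.0, 318.0, 256.0, 207.0, 167.0, 0.0 m³/s; ΣQ_DR = 1046 m³/s.
V = ΣQ_DR · Δt = 1046 × 14400 s = 1.506 × 10^7 m³.
Over A = 329 km², depth = V / A = 45.8 mm.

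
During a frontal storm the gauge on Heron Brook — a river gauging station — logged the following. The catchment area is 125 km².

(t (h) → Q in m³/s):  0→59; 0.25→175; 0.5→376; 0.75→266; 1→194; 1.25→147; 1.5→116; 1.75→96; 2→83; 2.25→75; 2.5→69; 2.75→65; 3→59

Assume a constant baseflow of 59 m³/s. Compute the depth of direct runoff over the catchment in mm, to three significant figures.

Direct runoff: 0.0, 116.0, 317.0, 207.0, 135.0, 88.0, 57.0, 37.0, 24.0, 16.0, 10.0, 6.0, 0.0 m³/s; ΣQ_DR = 1013 m³/s.
V = ΣQ_DR · Δt = 1013 × 900 s = 9.117 × 10^5 m³.
Over A = 125 km², depth = V / A = 7.29 mm.

d ≈ 7.29 mm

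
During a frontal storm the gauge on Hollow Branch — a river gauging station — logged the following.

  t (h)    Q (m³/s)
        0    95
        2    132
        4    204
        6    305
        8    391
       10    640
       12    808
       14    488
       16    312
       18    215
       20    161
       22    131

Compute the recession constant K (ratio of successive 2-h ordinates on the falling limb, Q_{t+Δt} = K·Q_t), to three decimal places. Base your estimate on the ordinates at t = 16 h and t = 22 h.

Using the recession-limb readings at t = 16 h and t = 22 h: Q falls from 312 to 131 m³/s over 3 intervals.
K = (Q₂/Q₁)^(1/3) = (131/312)^(1/3) = 0.749.

K ≈ 0.749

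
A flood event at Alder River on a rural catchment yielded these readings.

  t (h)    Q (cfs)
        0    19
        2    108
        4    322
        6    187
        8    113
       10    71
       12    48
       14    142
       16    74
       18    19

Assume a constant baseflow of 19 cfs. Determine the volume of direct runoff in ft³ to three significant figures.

Direct-runoff ordinates (Q − Q_b): 0.0, 89.0, 303.0, 168.0, 94.0, 52.0, 29.0, 123.0, 55.0, 0.0 cfs.
ΣQ_DR = 913.0 cfs.
With Δt = 2 h = 7200 s, V = ΣQ_DR · Δt = 913.0 × 7200 = 6.57 × 10^6 ft³.

V ≈ 6.57 × 10^6 ft³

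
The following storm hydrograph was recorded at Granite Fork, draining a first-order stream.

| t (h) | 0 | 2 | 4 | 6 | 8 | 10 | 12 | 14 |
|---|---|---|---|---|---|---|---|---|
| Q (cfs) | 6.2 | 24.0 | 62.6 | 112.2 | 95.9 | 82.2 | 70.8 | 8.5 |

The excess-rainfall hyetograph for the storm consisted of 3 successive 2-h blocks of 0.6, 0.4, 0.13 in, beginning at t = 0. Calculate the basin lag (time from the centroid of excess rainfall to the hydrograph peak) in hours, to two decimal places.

t_L ≈ 3.83 h

Centroid of excess rainfall: t_c = Σ P_i·t̄_i / ΣP_i = 2.1681 h (block centres at 1, 3, 5 h).
Hydrograph peak occurs at t = 6 h, so basin lag t_L = 6 − 2.1681 = 3.83 h.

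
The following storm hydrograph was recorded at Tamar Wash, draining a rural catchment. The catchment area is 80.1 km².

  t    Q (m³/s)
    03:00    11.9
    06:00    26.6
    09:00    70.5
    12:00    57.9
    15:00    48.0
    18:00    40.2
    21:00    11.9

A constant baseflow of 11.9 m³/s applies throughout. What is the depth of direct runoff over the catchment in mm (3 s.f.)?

d ≈ 24.8 mm

Direct runoff: 0.0, 14.7, 58.6, 46.0, 36.1, 28.3, 0.0 m³/s; ΣQ_DR = 183.7 m³/s.
V = ΣQ_DR · Δt = 183.7 × 10800 s = 1.984 × 10^6 m³.
Over A = 80.1 km², depth = V / A = 24.8 mm.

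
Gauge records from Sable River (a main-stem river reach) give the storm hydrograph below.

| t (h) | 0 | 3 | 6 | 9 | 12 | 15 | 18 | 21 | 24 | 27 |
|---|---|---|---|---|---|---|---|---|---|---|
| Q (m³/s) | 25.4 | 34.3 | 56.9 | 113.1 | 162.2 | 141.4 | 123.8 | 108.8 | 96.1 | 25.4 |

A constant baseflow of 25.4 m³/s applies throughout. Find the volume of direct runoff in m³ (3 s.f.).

Direct-runoff ordinates (Q − Q_b): 0.0, 8.9, 31.5, 87.7, 136.8, 116.0, 98.4, 83.4, 70.7, 0.0 m³/s.
ΣQ_DR = 633.4 m³/s.
With Δt = 3 h = 10800 s, V = ΣQ_DR · Δt = 633.4 × 10800 = 6.84 × 10^6 m³.

V ≈ 6.84 × 10^6 m³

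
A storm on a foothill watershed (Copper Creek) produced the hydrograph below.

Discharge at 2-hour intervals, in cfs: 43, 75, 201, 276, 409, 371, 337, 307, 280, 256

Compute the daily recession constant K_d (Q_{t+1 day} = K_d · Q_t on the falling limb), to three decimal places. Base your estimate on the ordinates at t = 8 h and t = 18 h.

Between t = 8 h and t = 18 h the flow falls from 409 to 256 cfs over 5×2 h = 10 h.
Per-interval ratio K = (256/409)^(1/5) = 0.9105; K_d = K^(24/2) = 0.325.

K_d ≈ 0.325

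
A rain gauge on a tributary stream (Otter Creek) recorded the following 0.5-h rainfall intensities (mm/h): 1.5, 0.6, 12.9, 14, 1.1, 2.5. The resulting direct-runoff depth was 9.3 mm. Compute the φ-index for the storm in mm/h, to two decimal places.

φ ≈ 4.15 mm/h

Only the 2 blocks with intensity above φ contribute runoff: 12.9, 14 mm/h.
Σ(I−φ)·Δt = d  ⇒  (12.9+14 − 2φ)·0.5 = 9.3
φ = (26.90 − 9.3/0.5) / 2 = 4.15 mm/h.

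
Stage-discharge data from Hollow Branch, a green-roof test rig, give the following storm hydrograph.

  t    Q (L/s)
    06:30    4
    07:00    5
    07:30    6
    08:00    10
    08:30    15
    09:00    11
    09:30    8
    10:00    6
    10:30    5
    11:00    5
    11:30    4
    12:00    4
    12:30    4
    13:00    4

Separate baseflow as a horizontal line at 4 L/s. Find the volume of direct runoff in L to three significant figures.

Direct-runoff ordinates (Q − Q_b): 0.0, 1.0, 2.0, 6.0, 11.0, 7.0, 4.0, 2.0, 1.0, 1.0, 0.0, 0.0, 0.0, 0.0 L/s.
ΣQ_DR = 35.00 L/s.
With Δt = 0.5 h = 1800 s, V = ΣQ_DR · Δt = 35.00 × 1800 = 63000 L.

V ≈ 63000 L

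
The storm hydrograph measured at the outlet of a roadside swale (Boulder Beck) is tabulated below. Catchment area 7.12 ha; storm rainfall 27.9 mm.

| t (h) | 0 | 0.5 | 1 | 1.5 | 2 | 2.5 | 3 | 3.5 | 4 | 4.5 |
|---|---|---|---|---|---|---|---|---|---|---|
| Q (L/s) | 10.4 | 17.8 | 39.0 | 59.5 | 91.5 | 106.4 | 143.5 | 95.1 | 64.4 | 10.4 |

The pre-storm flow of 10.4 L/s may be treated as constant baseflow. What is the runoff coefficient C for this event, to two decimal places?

ΣQ_DR = 534.0 L/s; V = ΣQ_DR·Δt = 9.612 × 10^5 L.
Runoff depth d = V / A = 13.50 mm.
C = d / P = 13.50 / 27.9 = 0.48.

C ≈ 0.48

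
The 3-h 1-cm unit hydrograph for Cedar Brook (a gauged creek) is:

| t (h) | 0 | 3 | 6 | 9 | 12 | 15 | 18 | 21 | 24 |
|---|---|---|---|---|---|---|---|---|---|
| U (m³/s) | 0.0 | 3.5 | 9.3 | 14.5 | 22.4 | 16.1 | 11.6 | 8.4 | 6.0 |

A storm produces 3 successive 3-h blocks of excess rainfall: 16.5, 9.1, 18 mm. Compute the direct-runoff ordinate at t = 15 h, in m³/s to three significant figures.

By discrete convolution, Q_j = Σ (P_i / 10 mm) · U_{j−i}.
At t = 15 h (j=5): Q = (16.5/10)·16.1 + (9.1/10)·22.4 + (18/10)·14.5 = 73.0 m³/s.

Q ≈ 73.0 m³/s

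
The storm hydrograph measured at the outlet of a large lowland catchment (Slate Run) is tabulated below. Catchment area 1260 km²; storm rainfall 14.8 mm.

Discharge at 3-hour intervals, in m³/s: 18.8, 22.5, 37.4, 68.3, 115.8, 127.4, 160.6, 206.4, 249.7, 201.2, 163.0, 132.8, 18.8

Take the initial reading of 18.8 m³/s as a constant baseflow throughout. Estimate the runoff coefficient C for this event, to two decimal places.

ΣQ_DR = 1278 m³/s; V = ΣQ_DR·Δt = 1.381 × 10^7 m³.
Runoff depth d = V / A = 10.96 mm.
C = d / P = 10.96 / 14.8 = 0.74.

C ≈ 0.74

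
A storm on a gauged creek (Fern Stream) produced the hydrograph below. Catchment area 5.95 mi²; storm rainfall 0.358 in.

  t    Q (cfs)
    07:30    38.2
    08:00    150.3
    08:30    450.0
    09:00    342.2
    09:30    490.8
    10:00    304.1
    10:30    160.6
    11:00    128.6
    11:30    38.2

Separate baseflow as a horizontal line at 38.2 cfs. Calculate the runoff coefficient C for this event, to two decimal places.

C ≈ 0.64

ΣQ_DR = 1759 cfs; V = ΣQ_DR·Δt = 3.167 × 10^6 ft³.
Runoff depth d = V / A = 0.2291 in.
C = d / P = 0.2291 / 0.358 = 0.64.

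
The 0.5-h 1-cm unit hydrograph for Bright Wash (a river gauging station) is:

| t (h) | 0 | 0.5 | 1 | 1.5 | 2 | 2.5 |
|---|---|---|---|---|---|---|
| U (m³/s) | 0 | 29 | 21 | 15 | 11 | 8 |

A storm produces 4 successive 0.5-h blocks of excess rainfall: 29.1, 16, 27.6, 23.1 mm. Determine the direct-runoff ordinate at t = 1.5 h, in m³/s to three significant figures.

Q ≈ 157 m³/s

By discrete convolution, Q_j = Σ (P_i / 10 mm) · U_{j−i}.
At t = 1.5 h (j=3): Q = (29.1/10)·15 + (16/10)·21 + (27.6/10)·29 + (23.1/10)·0 = 157 m³/s.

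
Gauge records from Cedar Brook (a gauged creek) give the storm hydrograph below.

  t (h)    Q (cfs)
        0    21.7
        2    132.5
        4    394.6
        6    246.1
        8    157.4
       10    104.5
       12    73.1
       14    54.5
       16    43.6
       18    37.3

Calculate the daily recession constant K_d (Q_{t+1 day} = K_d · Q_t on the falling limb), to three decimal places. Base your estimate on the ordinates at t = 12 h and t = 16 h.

Between t = 12 h and t = 16 h the flow falls from 73.1 to 43.6 cfs over 2×2 h = 4 h.
Per-interval ratio K = (43.6/73.1)^(1/2) = 0.7723; K_d = K^(24/2) = 0.045.

K_d ≈ 0.045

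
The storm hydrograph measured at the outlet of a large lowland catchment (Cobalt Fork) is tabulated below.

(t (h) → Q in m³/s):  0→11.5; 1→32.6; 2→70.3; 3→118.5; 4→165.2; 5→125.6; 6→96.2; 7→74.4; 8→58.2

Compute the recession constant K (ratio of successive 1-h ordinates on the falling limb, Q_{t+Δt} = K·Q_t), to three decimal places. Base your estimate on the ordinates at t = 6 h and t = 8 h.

K ≈ 0.778

Using the recession-limb readings at t = 6 h and t = 8 h: Q falls from 96.2 to 58.2 m³/s over 2 intervals.
K = (Q₂/Q₁)^(1/2) = (58.2/96.2)^(1/2) = 0.778.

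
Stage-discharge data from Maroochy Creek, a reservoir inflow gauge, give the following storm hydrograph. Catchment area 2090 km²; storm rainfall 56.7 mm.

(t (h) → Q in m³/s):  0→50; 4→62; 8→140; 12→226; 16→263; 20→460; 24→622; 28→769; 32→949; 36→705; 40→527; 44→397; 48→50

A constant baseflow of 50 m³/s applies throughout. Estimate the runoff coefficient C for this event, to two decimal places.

C ≈ 0.56

ΣQ_DR = 4570 m³/s; V = ΣQ_DR·Δt = 6.581 × 10^7 m³.
Runoff depth d = V / A = 31.49 mm.
C = d / P = 31.49 / 56.7 = 0.56.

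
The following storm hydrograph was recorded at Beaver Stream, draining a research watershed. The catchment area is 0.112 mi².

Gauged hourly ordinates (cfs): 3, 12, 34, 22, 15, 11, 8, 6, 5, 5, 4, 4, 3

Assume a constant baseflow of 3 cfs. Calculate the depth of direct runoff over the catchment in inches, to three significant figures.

d ≈ 1.29 in

Direct runoff: 0.0, 9.0, 31.0, 19.0, 12.0, 8.0, 5.0, 3.0, 2.0, 2.0, 1.0, 1.0, 0.0 cfs; ΣQ_DR = 93.00 cfs.
V = ΣQ_DR · Δt = 93.00 × 3600 s = 3.348 × 10^5 ft³.
Over A = 0.112 mi², depth = V / A = 1.29 in.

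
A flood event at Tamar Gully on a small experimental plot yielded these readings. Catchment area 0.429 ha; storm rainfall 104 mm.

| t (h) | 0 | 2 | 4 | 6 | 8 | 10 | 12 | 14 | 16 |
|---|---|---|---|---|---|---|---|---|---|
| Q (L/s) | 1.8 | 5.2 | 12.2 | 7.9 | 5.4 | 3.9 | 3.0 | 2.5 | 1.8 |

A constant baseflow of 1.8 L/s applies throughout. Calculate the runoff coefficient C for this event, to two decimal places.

C ≈ 0.44

ΣQ_DR = 27.50 L/s; V = ΣQ_DR·Δt = 1.980 × 10^5 L.
Runoff depth d = V / A = 46.15 mm.
C = d / P = 46.15 / 104 = 0.44.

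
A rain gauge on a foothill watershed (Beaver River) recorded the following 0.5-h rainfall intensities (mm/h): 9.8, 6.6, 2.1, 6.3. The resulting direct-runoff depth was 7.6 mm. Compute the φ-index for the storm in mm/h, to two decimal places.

φ ≈ 2.50 mm/h

Only the 3 blocks with intensity above φ contribute runoff: 9.8, 6.6, 6.3 mm/h.
Σ(I−φ)·Δt = d  ⇒  (9.8+6.6+6.3 − 3φ)·0.5 = 7.6
φ = (22.70 − 7.6/0.5) / 3 = 2.50 mm/h.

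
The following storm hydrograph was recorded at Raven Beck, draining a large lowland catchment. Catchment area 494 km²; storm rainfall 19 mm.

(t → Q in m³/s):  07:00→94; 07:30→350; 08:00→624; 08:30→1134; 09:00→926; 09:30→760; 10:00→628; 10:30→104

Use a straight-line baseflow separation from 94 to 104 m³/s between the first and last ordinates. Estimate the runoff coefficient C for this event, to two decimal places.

ΣQ_DR = 3828 m³/s; V = ΣQ_DR·Δt = 6.890 × 10^6 m³.
Runoff depth d = V / A = 13.95 mm.
C = d / P = 13.95 / 19 = 0.73.

C ≈ 0.73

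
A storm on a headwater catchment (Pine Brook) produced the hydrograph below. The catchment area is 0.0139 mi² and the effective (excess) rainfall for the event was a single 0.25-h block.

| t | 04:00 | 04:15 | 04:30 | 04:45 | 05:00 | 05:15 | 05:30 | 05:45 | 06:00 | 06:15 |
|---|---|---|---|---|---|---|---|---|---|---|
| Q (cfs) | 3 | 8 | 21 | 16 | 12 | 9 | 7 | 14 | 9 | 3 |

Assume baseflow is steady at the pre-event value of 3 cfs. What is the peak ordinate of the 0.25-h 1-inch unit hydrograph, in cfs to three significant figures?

U_p ≈ 8.97 cfs

Direct runoff: 0.0, 5.0, 18.0, 13.0, 9.0, 6.0, 4.0, 11.0, 6.0, 0.0 cfs; ΣQ_DR = 72.00 cfs, peak = 18.0 cfs.
Runoff depth d = ΣQ_DR·Δt / A = 72.00 × 900 / (0.0139 mi²) = 2.007 in.
The 1-inch UH is the DRH scaled by (1 in)/d, so U_p = 18.0 × 1/2.007 = 8.97 cfs.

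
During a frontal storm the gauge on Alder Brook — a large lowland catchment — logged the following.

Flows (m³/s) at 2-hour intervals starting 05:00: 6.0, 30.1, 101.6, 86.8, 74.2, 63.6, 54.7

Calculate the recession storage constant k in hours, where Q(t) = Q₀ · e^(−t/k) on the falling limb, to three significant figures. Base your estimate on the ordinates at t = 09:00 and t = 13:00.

On the falling limb, Q drops from 101.6 to 74.2 m³/s between t = 09:00 and t = 13:00 (Δt = 4 h).
k = −Δt / ln(Q₂/Q₁) = −4 / ln(74.2/101.6) = 12.7 h.

k ≈ 12.7 h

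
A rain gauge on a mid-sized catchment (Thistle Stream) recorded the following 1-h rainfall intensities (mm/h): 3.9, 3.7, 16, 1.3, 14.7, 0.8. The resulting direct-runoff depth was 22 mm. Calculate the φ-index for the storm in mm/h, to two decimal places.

φ ≈ 4.35 mm/h

Only the 2 blocks with intensity above φ contribute runoff: 16, 14.7 mm/h.
Σ(I−φ)·Δt = d  ⇒  (16+14.7 − 2φ)·1 = 22
φ = (30.70 − 22/1) / 2 = 4.35 mm/h.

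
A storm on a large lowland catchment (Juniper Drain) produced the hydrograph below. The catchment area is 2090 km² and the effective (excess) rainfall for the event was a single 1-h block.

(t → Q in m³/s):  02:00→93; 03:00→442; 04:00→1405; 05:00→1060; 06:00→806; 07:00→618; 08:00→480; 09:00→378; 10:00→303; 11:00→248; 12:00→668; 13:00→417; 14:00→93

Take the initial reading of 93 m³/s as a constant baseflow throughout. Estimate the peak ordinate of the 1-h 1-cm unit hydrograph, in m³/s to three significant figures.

U_p ≈ 1310 m³/s

Direct runoff: 0.0, 349.0, 1312.0, 967.0, 713.0, 525.0, 387.0, 285.0, 210.0, 155.0, 575.0, 324.0, 0.0 m³/s; ΣQ_DR = 5802 m³/s, peak = 1312.0 m³/s.
Runoff depth d = ΣQ_DR·Δt / A = 5802 × 3600 / (2090 km²) = 9.994 mm.
The 1-cm UH is the DRH scaled by (10 mm)/d, so U_p = 1312.0 × 10/9.994 = 1310 m³/s.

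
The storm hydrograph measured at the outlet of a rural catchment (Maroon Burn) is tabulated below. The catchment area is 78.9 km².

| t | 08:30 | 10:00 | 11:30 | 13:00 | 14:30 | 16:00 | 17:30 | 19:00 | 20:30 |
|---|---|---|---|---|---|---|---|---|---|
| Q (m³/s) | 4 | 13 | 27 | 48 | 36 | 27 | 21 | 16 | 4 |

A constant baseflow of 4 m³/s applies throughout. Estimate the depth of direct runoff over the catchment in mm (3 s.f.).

Direct runoff: 0.0, 9.0, 23.0, 44.0, 32.0, 23.0, 17.0, 12.0, 0.0 m³/s; ΣQ_DR = 160.0 m³/s.
V = ΣQ_DR · Δt = 160.0 × 5400 s = 8.640 × 10^5 m³.
Over A = 78.9 km², depth = V / A = 11.0 mm.

d ≈ 11.0 mm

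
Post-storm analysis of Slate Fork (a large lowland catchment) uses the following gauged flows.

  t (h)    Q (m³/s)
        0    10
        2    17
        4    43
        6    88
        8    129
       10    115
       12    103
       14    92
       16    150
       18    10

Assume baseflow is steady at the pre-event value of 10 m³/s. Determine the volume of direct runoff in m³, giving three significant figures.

Direct-runoff ordinates (Q − Q_b): 0.0, 7.0, 33.0, 78.0, 119.0, 105.0, 93.0, 82.0, 140.0, 0.0 m³/s.
ΣQ_DR = 657.0 m³/s.
With Δt = 2 h = 7200 s, V = ΣQ_DR · Δt = 657.0 × 7200 = 4.73 × 10^6 m³.

V ≈ 4.73 × 10^6 m³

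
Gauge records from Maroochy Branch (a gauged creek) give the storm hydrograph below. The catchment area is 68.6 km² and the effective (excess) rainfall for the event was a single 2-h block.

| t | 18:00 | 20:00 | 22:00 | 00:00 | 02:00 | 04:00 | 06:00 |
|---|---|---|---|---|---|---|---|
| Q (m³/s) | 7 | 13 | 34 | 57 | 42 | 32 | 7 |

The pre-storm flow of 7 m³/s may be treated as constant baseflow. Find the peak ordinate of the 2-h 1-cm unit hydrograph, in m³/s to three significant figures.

U_p ≈ 33.3 m³/s

Direct runoff: 0.0, 6.0, 27.0, 50.0, 35.0, 25.0, 0.0 m³/s; ΣQ_DR = 143.0 m³/s, peak = 50.0 m³/s.
Runoff depth d = ΣQ_DR·Δt / A = 143.0 × 7200 / (68.6 km²) = 15.01 mm.
The 1-cm UH is the DRH scaled by (10 mm)/d, so U_p = 50.0 × 10/15.01 = 33.3 m³/s.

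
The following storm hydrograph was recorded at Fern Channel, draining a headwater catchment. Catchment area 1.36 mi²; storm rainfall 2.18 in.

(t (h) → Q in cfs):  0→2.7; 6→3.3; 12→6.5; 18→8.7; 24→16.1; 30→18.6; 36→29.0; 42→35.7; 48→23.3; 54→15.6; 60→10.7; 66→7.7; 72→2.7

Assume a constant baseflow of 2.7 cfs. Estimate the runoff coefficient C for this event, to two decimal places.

ΣQ_DR = 145.5 cfs; V = ΣQ_DR·Δt = 3.143 × 10^6 ft³.
Runoff depth d = V / A = 0.9947 in.
C = d / P = 0.9947 / 2.18 = 0.46.

C ≈ 0.46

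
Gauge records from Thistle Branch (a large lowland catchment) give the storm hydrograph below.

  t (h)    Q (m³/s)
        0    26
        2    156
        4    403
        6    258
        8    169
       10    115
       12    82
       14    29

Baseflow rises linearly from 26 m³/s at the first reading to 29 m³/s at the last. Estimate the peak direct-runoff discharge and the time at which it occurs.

Q_p = 376.14 m³/s at t = 4 h

Subtracting baseflow gives direct-runoff ordinates: 0.00, 129.57, 376.14, 230.71, 141.29, 86.86, 53.43, 0.00 m³/s.
The maximum is 376.14 m³/s, occurring at the reading for t = 4 h.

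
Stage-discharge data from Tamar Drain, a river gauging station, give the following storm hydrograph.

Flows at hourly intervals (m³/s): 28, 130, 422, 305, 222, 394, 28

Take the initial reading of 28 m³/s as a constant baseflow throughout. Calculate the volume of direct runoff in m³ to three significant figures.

V ≈ 4.80 × 10^6 m³

Direct-runoff ordinates (Q − Q_b): 0.0, 102.0, 394.0, 277.0, 194.0, 366.0, 0.0 m³/s.
ΣQ_DR = 1333 m³/s.
With Δt = 1 h = 3600 s, V = ΣQ_DR · Δt = 1333 × 3600 = 4.80 × 10^6 m³.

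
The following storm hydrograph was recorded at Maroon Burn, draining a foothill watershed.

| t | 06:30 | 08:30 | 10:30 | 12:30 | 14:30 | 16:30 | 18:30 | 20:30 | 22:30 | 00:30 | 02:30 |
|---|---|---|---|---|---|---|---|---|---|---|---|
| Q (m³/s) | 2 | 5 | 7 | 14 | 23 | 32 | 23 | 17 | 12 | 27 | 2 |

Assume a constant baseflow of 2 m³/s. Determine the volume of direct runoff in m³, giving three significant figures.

V ≈ 1.02 × 10^6 m³

Direct-runoff ordinates (Q − Q_b): 0.0, 3.0, 5.0, 12.0, 21.0, 30.0, 21.0, 15.0, 10.0, 25.0, 0.0 m³/s.
ΣQ_DR = 142.0 m³/s.
With Δt = 2 h = 7200 s, V = ΣQ_DR · Δt = 142.0 × 7200 = 1.02 × 10^6 m³.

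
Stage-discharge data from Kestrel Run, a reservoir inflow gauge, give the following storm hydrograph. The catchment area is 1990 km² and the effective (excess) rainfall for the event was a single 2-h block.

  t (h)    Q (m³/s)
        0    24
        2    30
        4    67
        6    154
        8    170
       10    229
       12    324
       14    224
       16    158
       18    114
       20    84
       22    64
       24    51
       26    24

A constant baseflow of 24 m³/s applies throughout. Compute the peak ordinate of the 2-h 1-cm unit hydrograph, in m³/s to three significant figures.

U_p ≈ 600 m³/s

Direct runoff: 0.0, 6.0, 43.0, 130.0, 146.0, 205.0, 300.0, 200.0, 134.0, 90.0, 60.0, 40.0, 27.0, 0.0 m³/s; ΣQ_DR = 1381 m³/s, peak = 300.0 m³/s.
Runoff depth d = ΣQ_DR·Δt / A = 1381 × 7200 / (1990 km²) = 4.997 mm.
The 1-cm UH is the DRH scaled by (10 mm)/d, so U_p = 300.0 × 10/4.997 = 600 m³/s.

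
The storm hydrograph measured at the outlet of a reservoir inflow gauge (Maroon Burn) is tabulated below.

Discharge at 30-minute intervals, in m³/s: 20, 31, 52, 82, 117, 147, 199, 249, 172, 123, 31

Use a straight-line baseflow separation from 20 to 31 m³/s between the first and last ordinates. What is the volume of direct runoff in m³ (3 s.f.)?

Direct-runoff ordinates (Q − Q_b): 0.00, 9.90, 29.80, 58.70, 92.60, 121.50, 172.40, 221.30, 143.20, 93.10, 0.00 m³/s.
ΣQ_DR = 942.5 m³/s.
With Δt = 0.5 h = 1800 s, V = ΣQ_DR · Δt = 942.5 × 1800 = 1.70 × 10^6 m³.

V ≈ 1.70 × 10^6 m³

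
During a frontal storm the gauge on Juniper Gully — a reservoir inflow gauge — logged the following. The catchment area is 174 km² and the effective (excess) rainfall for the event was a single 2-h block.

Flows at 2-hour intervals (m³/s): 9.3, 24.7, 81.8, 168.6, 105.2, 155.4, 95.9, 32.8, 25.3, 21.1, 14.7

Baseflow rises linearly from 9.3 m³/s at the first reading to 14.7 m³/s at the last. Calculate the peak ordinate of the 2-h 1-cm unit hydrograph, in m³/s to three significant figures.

U_p ≈ 63.2 m³/s

Direct runoff: 0.00, 14.86, 71.42, 157.68, 93.74, 143.40, 83.36, 19.72, 11.68, 6.94, 0.00 m³/s; ΣQ_DR = 602.8 m³/s, peak = 157.68 m³/s.
Runoff depth d = ΣQ_DR·Δt / A = 602.8 × 7200 / (174 km²) = 24.94 mm.
The 1-cm UH is the DRH scaled by (10 mm)/d, so U_p = 157.68 × 10/24.94 = 63.2 m³/s.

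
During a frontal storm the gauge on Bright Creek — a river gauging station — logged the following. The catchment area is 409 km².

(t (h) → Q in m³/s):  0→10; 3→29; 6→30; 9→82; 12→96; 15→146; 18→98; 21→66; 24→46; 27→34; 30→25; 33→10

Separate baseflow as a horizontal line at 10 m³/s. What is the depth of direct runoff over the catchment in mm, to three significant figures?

d ≈ 14.6 mm

Direct runoff: 0.0, 19.0, 20.0, 72.0, 86.0, 136.0, 88.0, 56.0, 36.0, 24.0, 15.0, 0.0 m³/s; ΣQ_DR = 552.0 m³/s.
V = ΣQ_DR · Δt = 552.0 × 10800 s = 5.962 × 10^6 m³.
Over A = 409 km², depth = V / A = 14.6 mm.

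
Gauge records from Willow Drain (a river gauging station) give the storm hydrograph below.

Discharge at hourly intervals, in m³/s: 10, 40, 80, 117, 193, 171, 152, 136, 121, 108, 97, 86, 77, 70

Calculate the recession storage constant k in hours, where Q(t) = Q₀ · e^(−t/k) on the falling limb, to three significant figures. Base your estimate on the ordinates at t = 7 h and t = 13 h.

On the falling limb, Q drops from 136 to 70 m³/s between t = 7 h and t = 13 h (Δt = 6 h).
k = −Δt / ln(Q₂/Q₁) = −6 / ln(70/136) = 9.03 h.

k ≈ 9.03 h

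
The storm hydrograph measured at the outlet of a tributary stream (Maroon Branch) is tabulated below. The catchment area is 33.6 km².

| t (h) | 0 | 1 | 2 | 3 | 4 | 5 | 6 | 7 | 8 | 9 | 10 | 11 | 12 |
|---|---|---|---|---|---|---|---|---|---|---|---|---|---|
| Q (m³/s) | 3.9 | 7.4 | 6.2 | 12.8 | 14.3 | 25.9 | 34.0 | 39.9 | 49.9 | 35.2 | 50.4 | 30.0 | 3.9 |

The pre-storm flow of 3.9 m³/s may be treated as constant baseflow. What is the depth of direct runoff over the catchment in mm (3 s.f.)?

Direct runoff: 0.0, 3.5, 2.3, 8.9, 10.4, 22.0, 30.1, 36.0, 46.0, 31.3, 46.5, 26.1, 0.0 m³/s; ΣQ_DR = 263.1 m³/s.
V = ΣQ_DR · Δt = 263.1 × 3600 s = 9.472 × 10^5 m³.
Over A = 33.6 km², depth = V / A = 28.2 mm.

d ≈ 28.2 mm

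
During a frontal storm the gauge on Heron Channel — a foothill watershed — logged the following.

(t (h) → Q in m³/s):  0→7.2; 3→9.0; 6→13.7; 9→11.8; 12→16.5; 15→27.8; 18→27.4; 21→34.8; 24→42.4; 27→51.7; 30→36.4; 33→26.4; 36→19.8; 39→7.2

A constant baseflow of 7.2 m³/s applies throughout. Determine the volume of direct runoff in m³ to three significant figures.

Direct-runoff ordinates (Q − Q_b): 0.0, 1.8, 6.5, 4.6, 9.3, 20.6, 20.2, 27.6, 35.2, 44.5, 29.2, 19.2, 12.6, 0.0 m³/s.
ΣQ_DR = 231.3 m³/s.
With Δt = 3 h = 10800 s, V = ΣQ_DR · Δt = 231.3 × 10800 = 2.50 × 10^6 m³.

V ≈ 2.50 × 10^6 m³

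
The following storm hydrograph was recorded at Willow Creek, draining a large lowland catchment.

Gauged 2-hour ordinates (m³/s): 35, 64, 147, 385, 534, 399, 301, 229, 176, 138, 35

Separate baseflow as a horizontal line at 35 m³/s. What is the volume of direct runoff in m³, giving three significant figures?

Direct-runoff ordinates (Q − Q_b): 0.0, 29.0, 112.0, 350.0, 499.0, 364.0, 266.0, 194.0, 141.0, 103.0, 0.0 m³/s.
ΣQ_DR = 2058 m³/s.
With Δt = 2 h = 7200 s, V = ΣQ_DR · Δt = 2058 × 7200 = 1.48 × 10^7 m³.

V ≈ 1.48 × 10^7 m³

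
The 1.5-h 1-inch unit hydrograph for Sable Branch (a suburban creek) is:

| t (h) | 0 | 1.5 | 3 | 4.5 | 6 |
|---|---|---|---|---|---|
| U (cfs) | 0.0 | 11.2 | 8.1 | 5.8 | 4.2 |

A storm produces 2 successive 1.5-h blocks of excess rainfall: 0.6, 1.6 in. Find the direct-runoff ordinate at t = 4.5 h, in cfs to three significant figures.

By discrete convolution, Q_j = Σ (P_i / 1 in) · U_{j−i}.
At t = 4.5 h (j=3): Q = (0.6/1)·5.8 + (1.6/1)·8.1 = 16.4 cfs.

Q ≈ 16.4 cfs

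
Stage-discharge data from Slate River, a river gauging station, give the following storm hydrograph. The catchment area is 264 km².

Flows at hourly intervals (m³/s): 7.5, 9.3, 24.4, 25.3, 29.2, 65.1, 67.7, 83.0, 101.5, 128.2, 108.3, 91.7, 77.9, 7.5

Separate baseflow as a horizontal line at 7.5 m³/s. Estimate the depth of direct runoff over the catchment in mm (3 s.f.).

d ≈ 9.84 mm

Direct runoff: 0.0, 1.8, 16.9, 17.8, 21.7, 57.6, 60.2, 75.5, 94.0, 120.7, 100.8, 84.2, 70.4, 0.0 m³/s; ΣQ_DR = 721.6 m³/s.
V = ΣQ_DR · Δt = 721.6 × 3600 s = 2.598 × 10^6 m³.
Over A = 264 km², depth = V / A = 9.84 mm.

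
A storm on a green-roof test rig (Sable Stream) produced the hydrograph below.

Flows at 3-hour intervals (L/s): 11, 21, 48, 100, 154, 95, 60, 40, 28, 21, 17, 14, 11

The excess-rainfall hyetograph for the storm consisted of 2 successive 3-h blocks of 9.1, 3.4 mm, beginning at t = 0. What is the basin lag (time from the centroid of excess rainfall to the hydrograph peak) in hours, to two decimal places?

Centroid of excess rainfall: t_c = Σ P_i·t̄_i / ΣP_i = 2.3160 h (block centres at 1.5, 4.5 h).
Hydrograph peak occurs at t = 12 h, so basin lag t_L = 12 − 2.3160 = 9.68 h.

t_L ≈ 9.68 h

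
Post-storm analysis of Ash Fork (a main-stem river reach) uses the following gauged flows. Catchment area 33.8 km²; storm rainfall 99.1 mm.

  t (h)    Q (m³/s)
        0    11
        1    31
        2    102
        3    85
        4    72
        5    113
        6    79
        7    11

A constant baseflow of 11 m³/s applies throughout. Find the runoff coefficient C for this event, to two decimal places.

ΣQ_DR = 416.0 m³/s; V = ΣQ_DR·Δt = 1.498 × 10^6 m³.
Runoff depth d = V / A = 44.31 mm.
C = d / P = 44.31 / 99.1 = 0.45.

C ≈ 0.45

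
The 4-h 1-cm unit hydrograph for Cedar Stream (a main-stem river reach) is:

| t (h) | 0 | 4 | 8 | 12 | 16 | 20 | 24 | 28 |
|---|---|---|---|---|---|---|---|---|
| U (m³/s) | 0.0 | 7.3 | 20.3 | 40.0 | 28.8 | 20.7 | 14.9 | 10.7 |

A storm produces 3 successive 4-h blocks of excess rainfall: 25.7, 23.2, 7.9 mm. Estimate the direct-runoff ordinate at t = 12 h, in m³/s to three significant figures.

Q ≈ 156 m³/s

By discrete convolution, Q_j = Σ (P_i / 10 mm) · U_{j−i}.
At t = 12 h (j=3): Q = (25.7/10)·40.0 + (23.2/10)·20.3 + (7.9/10)·7.3 = 156 m³/s.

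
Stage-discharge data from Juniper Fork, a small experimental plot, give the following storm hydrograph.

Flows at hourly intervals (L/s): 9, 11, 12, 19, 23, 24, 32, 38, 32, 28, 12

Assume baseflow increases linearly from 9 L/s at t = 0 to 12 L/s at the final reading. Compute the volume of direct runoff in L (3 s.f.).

Direct-runoff ordinates (Q − Q_b): 0.00, 1.70, 2.40, 9.10, 12.80, 13.50, 21.20, 26.90, 20.60, 16.30, 0.00 L/s.
ΣQ_DR = 124.5 L/s.
With Δt = 1 h = 3600 s, V = ΣQ_DR · Δt = 124.5 × 3600 = 4.48 × 10^5 L.

V ≈ 4.48 × 10^5 L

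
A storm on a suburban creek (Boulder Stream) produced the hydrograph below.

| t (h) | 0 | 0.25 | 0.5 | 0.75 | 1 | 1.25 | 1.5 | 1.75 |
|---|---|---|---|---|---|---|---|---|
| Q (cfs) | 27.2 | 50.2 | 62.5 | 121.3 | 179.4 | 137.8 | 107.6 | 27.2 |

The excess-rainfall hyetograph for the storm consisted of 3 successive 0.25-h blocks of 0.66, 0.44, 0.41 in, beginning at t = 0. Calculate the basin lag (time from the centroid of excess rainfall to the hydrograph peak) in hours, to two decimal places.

Centroid of excess rainfall: t_c = Σ P_i·t̄_i / ΣP_i = 0.3336 h (block centres at 0.125, 0.375, 0.625 h).
Hydrograph peak occurs at t = 1 h, so basin lag t_L = 1 − 0.3336 = 0.67 h.

t_L ≈ 0.67 h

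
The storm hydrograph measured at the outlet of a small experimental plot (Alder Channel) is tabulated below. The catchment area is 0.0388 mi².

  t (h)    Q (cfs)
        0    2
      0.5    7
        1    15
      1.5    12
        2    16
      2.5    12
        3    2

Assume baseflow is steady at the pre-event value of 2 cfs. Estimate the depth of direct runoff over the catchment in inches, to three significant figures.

Direct runoff: 0.0, 5.0, 13.0, 10.0, 14.0, 10.0, 0.0 cfs; ΣQ_DR = 52.00 cfs.
V = ΣQ_DR · Δt = 52.00 × 1800 s = 93600 ft³.
Over A = 0.0388 mi², depth = V / A = 1.04 in.

d ≈ 1.04 in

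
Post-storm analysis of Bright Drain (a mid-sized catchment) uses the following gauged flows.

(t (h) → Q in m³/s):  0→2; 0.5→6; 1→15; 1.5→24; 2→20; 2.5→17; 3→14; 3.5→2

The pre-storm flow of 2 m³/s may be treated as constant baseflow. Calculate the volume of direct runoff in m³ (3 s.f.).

V ≈ 1.51 × 10^5 m³

Direct-runoff ordinates (Q − Q_b): 0.0, 4.0, 13.0, 22.0, 18.0, 15.0, 12.0, 0.0 m³/s.
ΣQ_DR = 84.00 m³/s.
With Δt = 0.5 h = 1800 s, V = ΣQ_DR · Δt = 84.00 × 1800 = 1.51 × 10^5 m³.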